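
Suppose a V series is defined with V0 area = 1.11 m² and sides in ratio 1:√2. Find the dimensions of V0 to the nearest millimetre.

Let the short side be w mm. Then w · w√2 = 1.11 m² = 1,110,000 mm².
w² = 1,110,000/√2, so w ≈ 885.9 mm; long side = w√2 ≈ 1252.9 mm.

886 × 1253 mm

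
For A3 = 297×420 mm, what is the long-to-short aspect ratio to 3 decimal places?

420 / 297 = 1.414
Matches √2 ≈ 1.414 — the ISO 216 defining ratio.

1.414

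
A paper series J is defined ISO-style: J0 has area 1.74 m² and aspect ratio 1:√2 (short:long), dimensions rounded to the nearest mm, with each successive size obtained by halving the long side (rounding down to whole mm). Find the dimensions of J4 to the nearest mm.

Let J0's short side be w mm. w · w√2 = 1.74 m² = 1,740,000 mm², so w ≈ 1109.2 mm and w√2 ≈ 1568.7 mm → J0 = 1109 × 1569 mm.
J1: ⌊1569/2⌋ × 1109 = 784 × 1109 mm
J2: ⌊1109/2⌋ × 784 = 554 × 784 mm
J3: ⌊784/2⌋ × 554 = 392 × 554 mm
J4: ⌊554/2⌋ × 392 = 277 × 392 mm

277 × 392 mm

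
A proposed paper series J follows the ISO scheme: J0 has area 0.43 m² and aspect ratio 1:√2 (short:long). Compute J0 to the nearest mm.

551 × 780 mm

Let the short side be w mm. Then w · w√2 = 0.43 m² = 430,000 mm².
w² = 430,000/√2, so w ≈ 551.4 mm; long side = w√2 ≈ 779.8 mm.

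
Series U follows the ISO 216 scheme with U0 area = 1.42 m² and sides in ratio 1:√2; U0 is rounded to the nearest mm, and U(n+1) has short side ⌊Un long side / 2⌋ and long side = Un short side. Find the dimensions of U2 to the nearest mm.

Let U0's short side be w mm. w · w√2 = 1.42 m² = 1,420,000 mm², so w ≈ 1002.0 mm and w√2 ≈ 1417.1 mm → U0 = 1002 × 1417 mm.
U1: ⌊1417/2⌋ × 1002 = 708 × 1002 mm
U2: ⌊1002/2⌋ × 708 = 501 × 708 mm

501 × 708 mm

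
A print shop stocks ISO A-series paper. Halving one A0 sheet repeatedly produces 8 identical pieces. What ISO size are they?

A3

8 = 2^3, so 3 halving steps.
A0 → A1 → … → A3 after 3 steps.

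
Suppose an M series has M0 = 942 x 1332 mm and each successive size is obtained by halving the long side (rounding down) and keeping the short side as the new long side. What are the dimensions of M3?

M1: ⌊1332/2⌋ × 942 = 666 × 942 mm
M2: ⌊942/2⌋ × 666 = 471 × 666 mm
M3: ⌊666/2⌋ × 471 = 333 × 471 mm

333 × 471 mm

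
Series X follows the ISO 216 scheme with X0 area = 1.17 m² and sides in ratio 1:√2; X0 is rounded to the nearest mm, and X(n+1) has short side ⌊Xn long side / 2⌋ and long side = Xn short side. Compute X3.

Let X0's short side be w mm. w · w√2 = 1.17 m² = 1,170,000 mm², so w ≈ 909.6 mm and w√2 ≈ 1286.3 mm → X0 = 910 × 1286 mm.
X1: ⌊1286/2⌋ × 910 = 643 × 910 mm
X2: ⌊910/2⌋ × 643 = 455 × 643 mm
X3: ⌊643/2⌋ × 455 = 321 × 455 mm

321 × 455 mm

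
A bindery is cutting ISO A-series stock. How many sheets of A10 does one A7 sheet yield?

8

A7 = 74 × 105 mm; A10 = 26 × 37 mm.
Each halving step doubles the count; 3 steps from A7 to A10.
2^3 = 8.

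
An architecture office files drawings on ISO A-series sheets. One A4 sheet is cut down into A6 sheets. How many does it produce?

Each ISO step halves the sheet: 1 × A4 → 2 × A5 → 4 × A6
From A4 to A6 is 2 halving steps: 2^2 = 4.

4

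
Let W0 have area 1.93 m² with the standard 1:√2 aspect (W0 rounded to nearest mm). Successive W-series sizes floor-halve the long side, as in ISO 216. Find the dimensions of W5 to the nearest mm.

Let W0's short side be w mm. w · w√2 = 1.93 m² = 1,930,000 mm², so w ≈ 1168.2 mm and w√2 ≈ 1652.1 mm → W0 = 1168 × 1652 mm.
W1: ⌊1652/2⌋ × 1168 = 826 × 1168 mm
W2: ⌊1168/2⌋ × 826 = 584 × 826 mm
W3: ⌊826/2⌋ × 584 = 413 × 584 mm
W4: ⌊584/2⌋ × 413 = 292 × 413 mm
W5: ⌊413/2⌋ × 292 = 206 × 292 mm

206 × 292 mm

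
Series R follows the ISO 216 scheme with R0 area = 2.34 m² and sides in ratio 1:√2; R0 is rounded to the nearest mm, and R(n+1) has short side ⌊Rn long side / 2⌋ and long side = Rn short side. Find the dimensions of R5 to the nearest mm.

Let R0's short side be w mm. w · w√2 = 2.34 m² = 2,340,000 mm², so w ≈ 1286.3 mm and w√2 ≈ 1819.1 mm → R0 = 1286 × 1819 mm.
R1: ⌊1819/2⌋ × 1286 = 909 × 1286 mm
R2: ⌊1286/2⌋ × 909 = 643 × 909 mm
R3: ⌊909/2⌋ × 643 = 454 × 643 mm
R4: ⌊643/2⌋ × 454 = 321 × 454 mm
R5: ⌊454/2⌋ × 321 = 227 × 321 mm

227 × 321 mm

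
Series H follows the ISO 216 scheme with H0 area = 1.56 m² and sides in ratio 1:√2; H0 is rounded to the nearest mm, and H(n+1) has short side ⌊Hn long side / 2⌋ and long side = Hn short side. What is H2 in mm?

Let H0's short side be w mm. w · w√2 = 1.56 m² = 1,560,000 mm², so w ≈ 1050.3 mm and w√2 ≈ 1485.3 mm → H0 = 1050 × 1485 mm.
H1: ⌊1485/2⌋ × 1050 = 742 × 1050 mm
H2: ⌊1050/2⌋ × 742 = 525 × 742 mm

525 × 742 mm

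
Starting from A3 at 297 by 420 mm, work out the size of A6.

A4: ⌊420/2⌋ × 297 = 210 × 297 mm
A5: ⌊297/2⌋ × 210 = 148 × 210 mm
A6: ⌊210/2⌋ × 148 = 105 × 148 mm

105 × 148 mm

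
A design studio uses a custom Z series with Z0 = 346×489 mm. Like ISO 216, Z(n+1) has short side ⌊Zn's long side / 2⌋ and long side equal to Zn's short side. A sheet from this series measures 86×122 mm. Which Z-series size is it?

Z0: 346 × 489 mm
Z1: 244 × 346 mm
Z2: 173 × 244 mm
Z3: 122 × 173 mm
Z4: 86 × 122 mm
Z5: 61 × 86 mm
→ matches Z4.

Z4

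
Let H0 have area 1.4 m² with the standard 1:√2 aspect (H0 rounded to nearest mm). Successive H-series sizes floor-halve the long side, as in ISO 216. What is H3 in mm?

351 × 497 mm

Let H0's short side be w mm. w · w√2 = 1.4 m² = 1,400,000 mm², so w ≈ 995.0 mm and w√2 ≈ 1407.1 mm → H0 = 995 × 1407 mm.
H1: ⌊1407/2⌋ × 995 = 703 × 995 mm
H2: ⌊995/2⌋ × 703 = 497 × 703 mm
H3: ⌊703/2⌋ × 497 = 351 × 497 mm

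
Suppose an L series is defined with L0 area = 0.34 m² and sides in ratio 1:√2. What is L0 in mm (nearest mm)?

490 × 693 mm

Let the short side be w mm. Then w · w√2 = 0.34 m² = 340,000 mm².
w² = 340,000/√2, so w ≈ 490.3 mm; long side = w√2 ≈ 693.4 mm.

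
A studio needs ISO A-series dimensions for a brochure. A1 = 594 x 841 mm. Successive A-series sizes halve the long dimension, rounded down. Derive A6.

A2: ⌊841/2⌋ × 594 = 420 × 594 mm
A3: ⌊594/2⌋ × 420 = 297 × 420 mm
A4: ⌊420/2⌋ × 297 = 210 × 297 mm
A5: ⌊297/2⌋ × 210 = 148 × 210 mm
A6: ⌊210/2⌋ × 148 = 105 × 148 mm

105 × 148 mm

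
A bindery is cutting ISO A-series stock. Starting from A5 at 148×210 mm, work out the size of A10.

A6: ⌊210/2⌋ × 148 = 105 × 148 mm
A7: ⌊148/2⌋ × 105 = 74 × 105 mm
A8: ⌊105/2⌋ × 74 = 52 × 74 mm
A9: ⌊74/2⌋ × 52 = 37 × 52 mm
A10: ⌊52/2⌋ × 37 = 26 × 37 mm

26 × 37 mm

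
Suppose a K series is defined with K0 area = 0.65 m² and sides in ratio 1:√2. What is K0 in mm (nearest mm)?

Let the short side be w mm. Then w · w√2 = 0.65 m² = 650,000 mm².
w² = 650,000/√2, so w ≈ 678.0 mm; long side = w√2 ≈ 958.8 mm.

678 × 959 mm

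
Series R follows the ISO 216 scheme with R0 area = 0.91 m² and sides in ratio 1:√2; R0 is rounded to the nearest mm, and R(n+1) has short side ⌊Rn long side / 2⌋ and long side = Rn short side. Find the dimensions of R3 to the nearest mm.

Let R0's short side be w mm. w · w√2 = 0.91 m² = 910,000 mm², so w ≈ 802.2 mm and w√2 ≈ 1134.4 mm → R0 = 802 × 1134 mm.
R1: ⌊1134/2⌋ × 802 = 567 × 802 mm
R2: ⌊802/2⌋ × 567 = 401 × 567 mm
R3: ⌊567/2⌋ × 401 = 283 × 401 mm

283 × 401 mm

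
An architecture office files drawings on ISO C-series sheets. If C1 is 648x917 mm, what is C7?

C2: ⌊917/2⌋ × 648 = 458 × 648 mm
C3: ⌊648/2⌋ × 458 = 324 × 458 mm
C4: ⌊458/2⌋ × 324 = 229 × 324 mm
C5: ⌊324/2⌋ × 229 = 162 × 229 mm
C6: ⌊229/2⌋ × 162 = 114 × 162 mm
C7: ⌊162/2⌋ × 114 = 81 × 114 mm

81 × 114 mm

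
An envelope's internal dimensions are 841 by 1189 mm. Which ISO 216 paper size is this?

A0 (841 × 1189 mm)

Aspect ratio 1189/841 ≈ 1.414 — close to the ISO √2 ≈ 1.414.
In the A-series (A0 area = 1 m²): A0 = 841 × 1189 mm.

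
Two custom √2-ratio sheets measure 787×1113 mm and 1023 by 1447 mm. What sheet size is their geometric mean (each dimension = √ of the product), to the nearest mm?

Short side: √(787 · 1023) = √805101 ≈ 897.3 → 897 mm
Long side: √(1113 · 1447) = √1610511 ≈ 1269.1 → 1269 mm

897 × 1269 mm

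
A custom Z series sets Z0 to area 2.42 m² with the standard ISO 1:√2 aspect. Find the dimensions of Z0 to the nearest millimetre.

Let the short side be w mm. Then w · w√2 = 2.42 m² = 2,420,000 mm².
w² = 2,420,000/√2, so w ≈ 1308.1 mm; long side = w√2 ≈ 1850.0 mm.

1308 × 1850 mm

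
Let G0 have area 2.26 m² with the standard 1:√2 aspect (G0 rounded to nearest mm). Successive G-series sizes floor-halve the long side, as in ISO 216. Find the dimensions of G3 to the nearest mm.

447 × 632 mm

Let G0's short side be w mm. w · w√2 = 2.26 m² = 2,260,000 mm², so w ≈ 1264.1 mm and w√2 ≈ 1787.8 mm → G0 = 1264 × 1788 mm.
G1: ⌊1788/2⌋ × 1264 = 894 × 1264 mm
G2: ⌊1264/2⌋ × 894 = 632 × 894 mm
G3: ⌊894/2⌋ × 632 = 447 × 632 mm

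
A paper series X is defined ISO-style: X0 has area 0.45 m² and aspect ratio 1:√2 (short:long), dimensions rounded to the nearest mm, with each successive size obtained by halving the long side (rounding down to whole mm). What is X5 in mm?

Let X0's short side be w mm. w · w√2 = 0.45 m² = 450,000 mm², so w ≈ 564.1 mm and w√2 ≈ 797.7 mm → X0 = 564 × 798 mm.
X1: ⌊798/2⌋ × 564 = 399 × 564 mm
X2: ⌊564/2⌋ × 399 = 282 × 399 mm
X3: ⌊399/2⌋ × 282 = 199 × 282 mm
X4: ⌊282/2⌋ × 199 = 141 × 199 mm
X5: ⌊199/2⌋ × 141 = 99 × 141 mm

99 × 141 mm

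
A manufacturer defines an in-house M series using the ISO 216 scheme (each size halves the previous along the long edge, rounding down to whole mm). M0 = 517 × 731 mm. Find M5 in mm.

91 × 129 mm

M1: ⌊731/2⌋ × 517 = 365 × 517 mm
M2: ⌊517/2⌋ × 365 = 258 × 365 mm
M3: ⌊365/2⌋ × 258 = 182 × 258 mm
M4: ⌊258/2⌋ × 182 = 129 × 182 mm
M5: ⌊182/2⌋ × 129 = 91 × 129 mm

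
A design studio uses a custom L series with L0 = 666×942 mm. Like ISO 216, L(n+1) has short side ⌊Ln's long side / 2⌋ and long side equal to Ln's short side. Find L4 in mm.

166 × 235 mm

L1: ⌊942/2⌋ × 666 = 471 × 666 mm
L2: ⌊666/2⌋ × 471 = 333 × 471 mm
L3: ⌊471/2⌋ × 333 = 235 × 333 mm
L4: ⌊333/2⌋ × 235 = 166 × 235 mm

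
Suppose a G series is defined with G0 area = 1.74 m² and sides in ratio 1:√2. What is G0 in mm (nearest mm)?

Let the short side be w mm. Then w · w√2 = 1.74 m² = 1,740,000 mm².
w² = 1,740,000/√2, so w ≈ 1109.2 mm; long side = w√2 ≈ 1568.7 mm.

1109 × 1569 mm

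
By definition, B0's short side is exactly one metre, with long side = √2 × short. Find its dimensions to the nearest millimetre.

Short side = 1000 mm; long side = 1000√2 ≈ 1414.2 mm.

1000 × 1414 mm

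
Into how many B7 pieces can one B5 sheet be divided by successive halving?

B5 = 176 × 250 mm; B7 = 88 × 125 mm.
Each halving step doubles the count; 2 steps from B5 to B7.
2^2 = 4.

4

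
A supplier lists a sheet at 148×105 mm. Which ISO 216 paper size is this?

A6 (105 × 148 mm)

Aspect ratio 148/105 ≈ 1.410 — close to the ISO √2 ≈ 1.414.
In the A-series (A0 area = 1 m²): A6 = 105 × 148 mm.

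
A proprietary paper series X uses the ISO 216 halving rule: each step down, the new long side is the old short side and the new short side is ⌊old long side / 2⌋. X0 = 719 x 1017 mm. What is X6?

89 × 127 mm

X1: ⌊1017/2⌋ × 719 = 508 × 719 mm
X2: ⌊719/2⌋ × 508 = 359 × 508 mm
X3: ⌊508/2⌋ × 359 = 254 × 359 mm
X4: ⌊359/2⌋ × 254 = 179 × 254 mm
X5: ⌊254/2⌋ × 179 = 127 × 179 mm
X6: ⌊179/2⌋ × 127 = 89 × 127 mm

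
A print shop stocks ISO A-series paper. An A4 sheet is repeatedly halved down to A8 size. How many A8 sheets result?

16

A4 = 210 × 297 mm; A8 = 52 × 74 mm.
Each halving step doubles the count; 4 steps from A4 to A8.
2^4 = 16.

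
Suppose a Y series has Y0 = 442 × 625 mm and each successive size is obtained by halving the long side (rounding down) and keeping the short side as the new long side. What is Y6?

Y1 = 312 × 442 mm (from Y0 by 1 halving).
Y2: ⌊442/2⌋ × 312 = 221 × 312 mm
Y3: ⌊312/2⌋ × 221 = 156 × 221 mm
Y4: ⌊221/2⌋ × 156 = 110 × 156 mm
Y5: ⌊156/2⌋ × 110 = 78 × 110 mm
Y6: ⌊110/2⌋ × 78 = 55 × 78 mm

55 × 78 mm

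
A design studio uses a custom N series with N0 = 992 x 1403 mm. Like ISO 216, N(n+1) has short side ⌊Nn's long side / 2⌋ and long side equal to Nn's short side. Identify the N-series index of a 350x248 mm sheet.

N0: 992 × 1403 mm
N1: 701 × 992 mm
N2: 496 × 701 mm
N3: 350 × 496 mm
N4: 248 × 350 mm
N5: 175 × 248 mm
→ matches N4.

N4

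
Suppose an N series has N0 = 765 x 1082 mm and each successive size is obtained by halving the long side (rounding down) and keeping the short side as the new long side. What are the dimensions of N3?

N1 = 541 × 765 mm (from N0 by 1 halving).
N2: ⌊765/2⌋ × 541 = 382 × 541 mm
N3: ⌊541/2⌋ × 382 = 270 × 382 mm

270 × 382 mm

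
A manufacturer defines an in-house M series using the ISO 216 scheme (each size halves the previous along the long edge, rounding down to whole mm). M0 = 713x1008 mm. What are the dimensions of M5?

M1: ⌊1008/2⌋ × 713 = 504 × 713 mm
M2: ⌊713/2⌋ × 504 = 356 × 504 mm
M3: ⌊504/2⌋ × 356 = 252 × 356 mm
M4: ⌊356/2⌋ × 252 = 178 × 252 mm
M5: ⌊252/2⌋ × 178 = 126 × 178 mm

126 × 178 mm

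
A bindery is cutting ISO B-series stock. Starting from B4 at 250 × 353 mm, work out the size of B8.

62 × 88 mm

B5: ⌊353/2⌋ × 250 = 176 × 250 mm
B6: ⌊250/2⌋ × 176 = 125 × 176 mm
B7: ⌊176/2⌋ × 125 = 88 × 125 mm
B8: ⌊125/2⌋ × 88 = 62 × 88 mm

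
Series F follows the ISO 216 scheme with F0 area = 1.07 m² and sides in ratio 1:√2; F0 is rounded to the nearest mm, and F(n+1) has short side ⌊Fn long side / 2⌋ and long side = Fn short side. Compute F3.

307 × 435 mm

Let F0's short side be w mm. w · w√2 = 1.07 m² = 1,070,000 mm², so w ≈ 869.8 mm and w√2 ≈ 1230.1 mm → F0 = 870 × 1230 mm.
F1: ⌊1230/2⌋ × 870 = 615 × 870 mm
F2: ⌊870/2⌋ × 615 = 435 × 615 mm
F3: ⌊615/2⌋ × 435 = 307 × 435 mm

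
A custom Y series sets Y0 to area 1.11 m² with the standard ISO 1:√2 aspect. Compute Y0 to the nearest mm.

Let the short side be w mm. Then w · w√2 = 1.11 m² = 1,110,000 mm².
w² = 1,110,000/√2, so w ≈ 885.9 mm; long side = w√2 ≈ 1252.9 mm.

886 × 1253 mm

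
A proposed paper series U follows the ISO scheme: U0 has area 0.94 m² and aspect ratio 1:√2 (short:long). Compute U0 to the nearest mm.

815 × 1153 mm

Let the short side be w mm. Then w · w√2 = 0.94 m² = 940,000 mm².
w² = 940,000/√2, so w ≈ 815.3 mm; long side = w√2 ≈ 1153.0 mm.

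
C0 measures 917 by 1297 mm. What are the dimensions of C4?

C1: ⌊1297/2⌋ × 917 = 648 × 917 mm
C2: ⌊917/2⌋ × 648 = 458 × 648 mm
C3: ⌊648/2⌋ × 458 = 324 × 458 mm
C4: ⌊458/2⌋ × 324 = 229 × 324 mm

229 × 324 mm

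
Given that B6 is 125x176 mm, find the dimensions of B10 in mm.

31 × 44 mm

B7: ⌊176/2⌋ × 125 = 88 × 125 mm
B8: ⌊125/2⌋ × 88 = 62 × 88 mm
B9: ⌊88/2⌋ × 62 = 44 × 62 mm
B10: ⌊62/2⌋ × 44 = 31 × 44 mm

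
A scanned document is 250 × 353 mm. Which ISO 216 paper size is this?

Aspect ratio 353/250 ≈ 1.412 — close to the ISO √2 ≈ 1.414.
In the B-series (B0 = 1000 × 1414 mm): B4 = 250 × 353 mm.

B4 (250 × 353 mm)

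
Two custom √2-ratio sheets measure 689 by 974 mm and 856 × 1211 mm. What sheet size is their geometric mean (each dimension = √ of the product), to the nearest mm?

768 × 1086 mm

Short side: √(689 · 856) = √589784 ≈ 768.0 → 768 mm
Long side: √(974 · 1211) = √1179514 ≈ 1086.1 → 1086 mm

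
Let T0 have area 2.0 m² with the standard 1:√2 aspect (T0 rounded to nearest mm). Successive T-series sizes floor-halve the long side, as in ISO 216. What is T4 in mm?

297 × 420 mm

Let T0's short side be w mm. w · w√2 = 2.0 m² = 2,000,000 mm², so w ≈ 1189.2 mm and w√2 ≈ 1681.8 mm → T0 = 1189 × 1682 mm.
T1: ⌊1682/2⌋ × 1189 = 841 × 1189 mm
T2: ⌊1189/2⌋ × 841 = 594 × 841 mm
T3: ⌊841/2⌋ × 594 = 420 × 594 mm
T4: ⌊594/2⌋ × 420 = 297 × 420 mm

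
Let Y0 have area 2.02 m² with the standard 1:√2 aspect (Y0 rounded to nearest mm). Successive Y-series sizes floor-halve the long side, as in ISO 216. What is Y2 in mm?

597 × 845 mm

Let Y0's short side be w mm. w · w√2 = 2.02 m² = 2,020,000 mm², so w ≈ 1195.1 mm and w√2 ≈ 1690.2 mm → Y0 = 1195 × 1690 mm.
Y1: ⌊1690/2⌋ × 1195 = 845 × 1195 mm
Y2: ⌊1195/2⌋ × 845 = 597 × 845 mm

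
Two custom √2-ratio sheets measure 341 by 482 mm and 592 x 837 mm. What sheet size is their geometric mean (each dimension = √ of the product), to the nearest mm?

Short side: √(341 · 592) = √201872 ≈ 449.3 → 449 mm
Long side: √(482 · 837) = √403434 ≈ 635.2 → 635 mm

449 × 635 mm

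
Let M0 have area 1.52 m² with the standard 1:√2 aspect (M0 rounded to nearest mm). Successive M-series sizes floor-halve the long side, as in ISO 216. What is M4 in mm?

259 × 366 mm

Let M0's short side be w mm. w · w√2 = 1.52 m² = 1,520,000 mm², so w ≈ 1036.7 mm and w√2 ≈ 1466.2 mm → M0 = 1037 × 1466 mm.
M1: ⌊1466/2⌋ × 1037 = 733 × 1037 mm
M2: ⌊1037/2⌋ × 733 = 518 × 733 mm
M3: ⌊733/2⌋ × 518 = 366 × 518 mm
M4: ⌊518/2⌋ × 366 = 259 × 366 mm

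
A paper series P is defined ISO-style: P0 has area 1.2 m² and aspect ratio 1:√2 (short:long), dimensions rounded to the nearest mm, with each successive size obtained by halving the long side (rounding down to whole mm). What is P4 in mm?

Let P0's short side be w mm. w · w√2 = 1.2 m² = 1,200,000 mm², so w ≈ 921.2 mm and w√2 ≈ 1302.7 mm → P0 = 921 × 1303 mm.
P1: ⌊1303/2⌋ × 921 = 651 × 921 mm
P2: ⌊921/2⌋ × 651 = 460 × 651 mm
P3: ⌊651/2⌋ × 460 = 325 × 460 mm
P4: ⌊460/2⌋ × 325 = 230 × 325 mm

230 × 325 mm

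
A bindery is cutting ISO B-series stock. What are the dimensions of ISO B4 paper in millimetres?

250 × 353 mm

B0 = 1000 × 1414 mm (B0 has a 1000 mm short side, aspect 1:√2).
B1: ⌊1414/2⌋ × 1000 = 707 × 1000 mm
B2: ⌊1000/2⌋ × 707 = 500 × 707 mm
B3: ⌊707/2⌋ × 500 = 353 × 500 mm
B4: ⌊500/2⌋ × 353 = 250 × 353 mm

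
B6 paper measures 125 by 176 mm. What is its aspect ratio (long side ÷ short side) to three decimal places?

1.408

176 / 125 = 1.408
ISO 216 targets √2 ≈ 1.414; the -0.006 deviation is from mm rounding.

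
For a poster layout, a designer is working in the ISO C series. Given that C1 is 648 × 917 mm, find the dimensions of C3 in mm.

C2: ⌊917/2⌋ × 648 = 458 × 648 mm
C3: ⌊648/2⌋ × 458 = 324 × 458 mm

324 × 458 mm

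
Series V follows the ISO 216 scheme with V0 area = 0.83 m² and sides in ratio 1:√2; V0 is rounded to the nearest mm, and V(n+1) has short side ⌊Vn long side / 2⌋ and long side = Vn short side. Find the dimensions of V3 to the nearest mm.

270 × 383 mm

Let V0's short side be w mm. w · w√2 = 0.83 m² = 830,000 mm², so w ≈ 766.1 mm and w√2 ≈ 1083.4 mm → V0 = 766 × 1083 mm.
V1: ⌊1083/2⌋ × 766 = 541 × 766 mm
V2: ⌊766/2⌋ × 541 = 383 × 541 mm
V3: ⌊541/2⌋ × 383 = 270 × 383 mm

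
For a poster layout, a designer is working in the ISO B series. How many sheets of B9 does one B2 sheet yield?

Each ISO step halves the sheet: 1 × B2 → 2 × B3 → 4 × B4 → 8 × B5 → …
From B2 to B9 is 7 halving steps: 2^7 = 128.

128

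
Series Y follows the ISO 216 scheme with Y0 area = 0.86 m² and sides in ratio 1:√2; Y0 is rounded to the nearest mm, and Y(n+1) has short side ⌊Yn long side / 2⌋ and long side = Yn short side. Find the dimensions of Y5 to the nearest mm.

Let Y0's short side be w mm. w · w√2 = 0.86 m² = 860,000 mm², so w ≈ 779.8 mm and w√2 ≈ 1102.8 mm → Y0 = 780 × 1103 mm.
Y1: ⌊1103/2⌋ × 780 = 551 × 780 mm
Y2: ⌊780/2⌋ × 551 = 390 × 551 mm
Y3: ⌊551/2⌋ × 390 = 275 × 390 mm
Y4: ⌊390/2⌋ × 275 = 195 × 275 mm
Y5: ⌊275/2⌋ × 195 = 137 × 195 mm

137 × 195 mm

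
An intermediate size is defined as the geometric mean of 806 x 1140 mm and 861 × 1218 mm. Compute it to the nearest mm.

833 × 1178 mm

Short side: √(806 · 861) = √693966 ≈ 833.0 → 833 mm
Long side: √(1140 · 1218) = √1388520 ≈ 1178.4 → 1178 mm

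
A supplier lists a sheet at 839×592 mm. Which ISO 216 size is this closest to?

Aspect ratio 839/592 ≈ 1.417 — close to the ISO √2 ≈ 1.414.
In the A-series (A0 area = 1 m²): A1 = 594 × 841 mm.
Off by 4 mm total — nearest standard size.

A1 (594 × 841 mm)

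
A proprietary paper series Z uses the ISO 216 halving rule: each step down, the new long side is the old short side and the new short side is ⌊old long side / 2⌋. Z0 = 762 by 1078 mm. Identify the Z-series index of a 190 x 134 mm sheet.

Z0: 762 × 1078 mm
Z1: 539 × 762 mm
Z2: 381 × 539 mm
Z3: 269 × 381 mm
Z4: 190 × 269 mm
Z5: 134 × 190 mm
Z6: 95 × 134 mm
→ matches Z5.

Z5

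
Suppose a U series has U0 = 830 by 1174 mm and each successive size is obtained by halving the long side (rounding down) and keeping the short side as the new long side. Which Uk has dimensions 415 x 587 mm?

U0: 830 × 1174 mm
U1: 587 × 830 mm
U2: 415 × 587 mm
U3: 293 × 415 mm
→ matches U2.

U2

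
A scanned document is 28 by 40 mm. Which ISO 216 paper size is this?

Aspect ratio 40/28 ≈ 1.429 — close to the ISO √2 ≈ 1.414.
In the C-series (envelope sizes, between A and B): C10 = 28 × 40 mm.

C10 (28 × 40 mm)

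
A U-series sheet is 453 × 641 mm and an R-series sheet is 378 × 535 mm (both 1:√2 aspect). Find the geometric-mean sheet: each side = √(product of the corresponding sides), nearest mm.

414 × 586 mm

Short side: √(453 · 378) = √171234 ≈ 413.8 → 414 mm
Long side: √(641 · 535) = √342935 ≈ 585.6 → 586 mm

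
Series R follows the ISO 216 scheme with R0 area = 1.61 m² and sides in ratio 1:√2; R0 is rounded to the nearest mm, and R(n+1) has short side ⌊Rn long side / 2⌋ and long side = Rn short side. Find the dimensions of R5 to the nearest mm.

Let R0's short side be w mm. w · w√2 = 1.61 m² = 1,610,000 mm², so w ≈ 1067.0 mm and w√2 ≈ 1508.9 mm → R0 = 1067 × 1509 mm.
R1: ⌊1509/2⌋ × 1067 = 754 × 1067 mm
R2: ⌊1067/2⌋ × 754 = 533 × 754 mm
R3: ⌊754/2⌋ × 533 = 377 × 533 mm
R4: ⌊533/2⌋ × 377 = 266 × 377 mm
R5: ⌊377/2⌋ × 266 = 188 × 266 mm

188 × 266 mm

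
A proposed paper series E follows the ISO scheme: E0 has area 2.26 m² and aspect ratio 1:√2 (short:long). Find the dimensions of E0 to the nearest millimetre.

1264 × 1788 mm

Let the short side be w mm. Then w · w√2 = 2.26 m² = 2,260,000 mm².
w² = 2,260,000/√2, so w ≈ 1264.1 mm; long side = w√2 ≈ 1787.8 mm.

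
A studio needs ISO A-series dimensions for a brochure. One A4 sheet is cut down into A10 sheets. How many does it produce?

Each ISO step halves the sheet: 1 × A4 → 2 × A5 → 4 × A6 → 8 × A7 → …
From A4 to A10 is 6 halving steps: 2^6 = 64.

64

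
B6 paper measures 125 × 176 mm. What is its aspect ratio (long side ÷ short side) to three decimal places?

176 / 125 = 1.408
ISO 216 targets √2 ≈ 1.414; the -0.006 deviation is from mm rounding.

1.408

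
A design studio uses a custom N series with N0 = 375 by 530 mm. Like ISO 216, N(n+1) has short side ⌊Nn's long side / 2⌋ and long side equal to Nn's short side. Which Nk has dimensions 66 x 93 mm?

N0: 375 × 530 mm
N1: 265 × 375 mm
N2: 187 × 265 mm
N3: 132 × 187 mm
N4: 93 × 132 mm
N5: 66 × 93 mm
N6: 46 × 66 mm
→ matches N5.

N5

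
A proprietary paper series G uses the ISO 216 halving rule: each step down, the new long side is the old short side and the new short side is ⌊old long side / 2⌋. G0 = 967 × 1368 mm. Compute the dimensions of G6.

120 × 171 mm

G1: ⌊1368/2⌋ × 967 = 684 × 967 mm
G2: ⌊967/2⌋ × 684 = 483 × 684 mm
G3: ⌊684/2⌋ × 483 = 342 × 483 mm
G4: ⌊483/2⌋ × 342 = 241 × 342 mm
G5: ⌊342/2⌋ × 241 = 171 × 241 mm
G6: ⌊241/2⌋ × 171 = 120 × 171 mm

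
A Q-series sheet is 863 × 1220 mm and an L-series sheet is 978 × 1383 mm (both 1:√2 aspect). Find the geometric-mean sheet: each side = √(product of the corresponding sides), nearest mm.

919 × 1299 mm

Short side: √(863 · 978) = √844014 ≈ 918.7 → 919 mm
Long side: √(1220 · 1383) = √1687260 ≈ 1298.9 → 1299 mm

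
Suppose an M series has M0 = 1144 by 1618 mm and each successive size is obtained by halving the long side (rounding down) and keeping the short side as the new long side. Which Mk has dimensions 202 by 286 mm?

M5

M0: 1144 × 1618 mm
M1: 809 × 1144 mm
M2: 572 × 809 mm
M3: 404 × 572 mm
M4: 286 × 404 mm
M5: 202 × 286 mm
M6: 143 × 202 mm
→ matches M5.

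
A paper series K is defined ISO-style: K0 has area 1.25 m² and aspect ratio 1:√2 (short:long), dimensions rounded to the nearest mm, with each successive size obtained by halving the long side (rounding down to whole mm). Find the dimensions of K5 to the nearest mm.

166 × 235 mm

Let K0's short side be w mm. w · w√2 = 1.25 m² = 1,250,000 mm², so w ≈ 940.2 mm and w√2 ≈ 1329.6 mm → K0 = 940 × 1330 mm.
K1: ⌊1330/2⌋ × 940 = 665 × 940 mm
K2: ⌊940/2⌋ × 665 = 470 × 665 mm
K3: ⌊665/2⌋ × 470 = 332 × 470 mm
K4: ⌊470/2⌋ × 332 = 235 × 332 mm
K5: ⌊332/2⌋ × 235 = 166 × 235 mm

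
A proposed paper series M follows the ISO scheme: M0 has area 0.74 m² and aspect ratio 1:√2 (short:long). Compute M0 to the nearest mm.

723 × 1023 mm

Let the short side be w mm. Then w · w√2 = 0.74 m² = 740,000 mm².
w² = 740,000/√2, so w ≈ 723.4 mm; long side = w√2 ≈ 1023.0 mm.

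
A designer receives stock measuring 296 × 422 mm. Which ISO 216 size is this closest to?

Aspect ratio 422/296 ≈ 1.426 — close to the ISO √2 ≈ 1.414.
In the A-series (A0 area = 1 m²): A3 = 297 × 420 mm.
Off by 3 mm total — nearest standard size.

A3 (297 × 420 mm)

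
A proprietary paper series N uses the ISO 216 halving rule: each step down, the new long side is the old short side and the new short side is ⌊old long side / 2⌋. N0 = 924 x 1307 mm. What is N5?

N1: ⌊1307/2⌋ × 924 = 653 × 924 mm
N2: ⌊924/2⌋ × 653 = 462 × 653 mm
N3: ⌊653/2⌋ × 462 = 326 × 462 mm
N4: ⌊462/2⌋ × 326 = 231 × 326 mm
N5: ⌊326/2⌋ × 231 = 163 × 231 mm

163 × 231 mm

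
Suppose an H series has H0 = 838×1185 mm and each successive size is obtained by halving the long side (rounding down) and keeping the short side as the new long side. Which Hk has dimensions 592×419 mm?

H0: 838 × 1185 mm
H1: 592 × 838 mm
H2: 419 × 592 mm
H3: 296 × 419 mm
→ matches H2.

H2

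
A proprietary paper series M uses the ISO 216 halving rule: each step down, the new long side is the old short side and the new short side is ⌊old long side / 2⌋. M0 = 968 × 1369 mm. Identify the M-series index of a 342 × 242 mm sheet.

M0: 968 × 1369 mm
M1: 684 × 968 mm
M2: 484 × 684 mm
M3: 342 × 484 mm
M4: 242 × 342 mm
M5: 171 × 242 mm
→ matches M4.

M4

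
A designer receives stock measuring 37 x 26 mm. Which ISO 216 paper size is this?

Aspect ratio 37/26 ≈ 1.423 — close to the ISO √2 ≈ 1.414.
In the A-series (A0 area = 1 m²): A10 = 26 × 37 mm.

A10 (26 × 37 mm)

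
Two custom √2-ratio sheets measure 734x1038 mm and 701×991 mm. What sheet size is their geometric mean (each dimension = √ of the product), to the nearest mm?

Short side: √(734 · 701) = √514534 ≈ 717.3 → 717 mm
Long side: √(1038 · 991) = √1028658 ≈ 1014.2 → 1014 mm

717 × 1014 mm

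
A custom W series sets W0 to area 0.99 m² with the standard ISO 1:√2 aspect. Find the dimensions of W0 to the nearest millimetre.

837 × 1183 mm

Let the short side be w mm. Then w · w√2 = 0.99 m² = 990,000 mm².
w² = 990,000/√2, so w ≈ 836.7 mm; long side = w√2 ≈ 1183.2 mm.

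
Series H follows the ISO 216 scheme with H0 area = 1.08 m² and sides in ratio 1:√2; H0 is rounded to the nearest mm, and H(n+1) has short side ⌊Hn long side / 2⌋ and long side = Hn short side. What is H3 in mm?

309 × 437 mm

Let H0's short side be w mm. w · w√2 = 1.08 m² = 1,080,000 mm², so w ≈ 873.9 mm and w√2 ≈ 1235.9 mm → H0 = 874 × 1236 mm.
H1: ⌊1236/2⌋ × 874 = 618 × 874 mm
H2: ⌊874/2⌋ × 618 = 437 × 618 mm
H3: ⌊618/2⌋ × 437 = 309 × 437 mm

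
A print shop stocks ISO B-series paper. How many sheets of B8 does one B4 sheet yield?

B4 = 250 × 353 mm; B8 = 62 × 88 mm.
Each halving step doubles the count; 4 steps from B4 to B8.
2^4 = 16.

16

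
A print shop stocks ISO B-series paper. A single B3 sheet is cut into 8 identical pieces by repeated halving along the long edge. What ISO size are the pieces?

B6

8 = 2^3, so 3 halving steps.
B3 → B4 → … → B6 after 3 steps.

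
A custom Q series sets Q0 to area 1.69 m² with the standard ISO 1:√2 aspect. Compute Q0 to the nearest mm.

1093 × 1546 mm

Let the short side be w mm. Then w · w√2 = 1.69 m² = 1,690,000 mm².
w² = 1,690,000/√2, so w ≈ 1093.2 mm; long side = w√2 ≈ 1546.0 mm.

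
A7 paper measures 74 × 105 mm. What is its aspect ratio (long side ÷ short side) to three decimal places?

105 / 74 = 1.419
ISO 216 targets √2 ≈ 1.414; the +0.005 deviation is from mm rounding.

1.419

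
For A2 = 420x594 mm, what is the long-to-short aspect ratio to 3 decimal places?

594 / 420 = 1.414
Matches √2 ≈ 1.414 — the ISO 216 defining ratio.

1.414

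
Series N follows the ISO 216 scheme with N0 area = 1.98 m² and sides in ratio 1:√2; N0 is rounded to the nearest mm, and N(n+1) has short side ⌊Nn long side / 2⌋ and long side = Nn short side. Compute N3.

418 × 591 mm

Let N0's short side be w mm. w · w√2 = 1.98 m² = 1,980,000 mm², so w ≈ 1183.2 mm and w√2 ≈ 1673.4 mm → N0 = 1183 × 1673 mm.
N1: ⌊1673/2⌋ × 1183 = 836 × 1183 mm
N2: ⌊1183/2⌋ × 836 = 591 × 836 mm
N3: ⌊836/2⌋ × 591 = 418 × 591 mm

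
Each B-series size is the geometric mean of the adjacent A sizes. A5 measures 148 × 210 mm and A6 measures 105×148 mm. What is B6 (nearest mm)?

125 × 176 mm

Short side: √(148 · 105) = √15540 ≈ 124.7 → 125 mm
Long side: √(210 · 148) = √31080 ≈ 176.3 → 176 mm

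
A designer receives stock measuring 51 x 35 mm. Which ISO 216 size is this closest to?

Aspect ratio 51/35 ≈ 1.457 (ISO target is √2 ≈ 1.414).
In the A-series (A0 area = 1 m²): A9 = 37 × 52 mm.
Off by 3 mm total — nearest standard size.

A9 (37 × 52 mm)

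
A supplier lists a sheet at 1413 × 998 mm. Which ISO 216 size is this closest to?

Aspect ratio 1413/998 ≈ 1.416 — close to the ISO √2 ≈ 1.414.
In the B-series (B0 = 1000 × 1414 mm): B0 = 1000 × 1414 mm.
Off by 3 mm total — nearest standard size.

B0 (1000 × 1414 mm)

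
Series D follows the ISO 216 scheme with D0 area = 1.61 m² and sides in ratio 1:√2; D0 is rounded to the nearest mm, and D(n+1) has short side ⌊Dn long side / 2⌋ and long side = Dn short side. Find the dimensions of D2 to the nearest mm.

533 × 754 mm

Let D0's short side be w mm. w · w√2 = 1.61 m² = 1,610,000 mm², so w ≈ 1067.0 mm and w√2 ≈ 1508.9 mm → D0 = 1067 × 1509 mm.
D1: ⌊1509/2⌋ × 1067 = 754 × 1067 mm
D2: ⌊1067/2⌋ × 754 = 533 × 754 mm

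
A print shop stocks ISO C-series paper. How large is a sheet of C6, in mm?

C0 = 917 × 1297 mm (C0 is the geometric mean of A0 and B0, aspect 1:√2).
C1: ⌊1297/2⌋ × 917 = 648 × 917 mm
C2: ⌊917/2⌋ × 648 = 458 × 648 mm
C3: ⌊648/2⌋ × 458 = 324 × 458 mm
C4: ⌊458/2⌋ × 324 = 229 × 324 mm
C5: ⌊324/2⌋ × 229 = 162 × 229 mm
C6: ⌊229/2⌋ × 162 = 114 × 162 mm

114 × 162 mm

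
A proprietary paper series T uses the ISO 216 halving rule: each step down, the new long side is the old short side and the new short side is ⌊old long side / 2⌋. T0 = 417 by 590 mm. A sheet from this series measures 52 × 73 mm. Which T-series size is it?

T0: 417 × 590 mm
T1: 295 × 417 mm
T2: 208 × 295 mm
T3: 147 × 208 mm
T4: 104 × 147 mm
T5: 73 × 104 mm
T6: 52 × 73 mm
T7: 36 × 52 mm
→ matches T6.

T6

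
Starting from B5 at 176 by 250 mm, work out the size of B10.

31 × 44 mm

B6: ⌊250/2⌋ × 176 = 125 × 176 mm
B7: ⌊176/2⌋ × 125 = 88 × 125 mm
B8: ⌊125/2⌋ × 88 = 62 × 88 mm
B9: ⌊88/2⌋ × 62 = 44 × 62 mm
B10: ⌊62/2⌋ × 44 = 31 × 44 mm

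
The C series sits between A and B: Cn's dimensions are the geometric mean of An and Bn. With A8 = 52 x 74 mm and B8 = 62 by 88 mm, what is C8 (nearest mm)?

57 × 81 mm

Short side: √(52 · 62) = √3224 ≈ 56.8 → 57 mm
Long side: √(74 · 88) = √6512 ≈ 80.7 → 81 mm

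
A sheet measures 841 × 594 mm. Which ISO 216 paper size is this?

A1 (594 × 841 mm)

Aspect ratio 841/594 ≈ 1.416 — close to the ISO √2 ≈ 1.414.
In the A-series (A0 area = 1 m²): A1 = 594 × 841 mm.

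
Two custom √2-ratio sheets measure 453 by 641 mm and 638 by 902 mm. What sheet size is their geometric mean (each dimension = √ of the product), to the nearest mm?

538 × 760 mm

Short side: √(453 · 638) = √289014 ≈ 537.6 → 538 mm
Long side: √(641 · 902) = √578182 ≈ 760.4 → 760 mm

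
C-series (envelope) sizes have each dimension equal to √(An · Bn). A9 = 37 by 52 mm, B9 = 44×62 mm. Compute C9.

Short side: √(37 · 44) = √1628 ≈ 40.3 → 40 mm
Long side: √(52 · 62) = √3224 ≈ 56.8 → 57 mm

40 × 57 mm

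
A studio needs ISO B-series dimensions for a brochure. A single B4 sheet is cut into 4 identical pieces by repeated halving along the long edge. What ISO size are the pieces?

4 = 2^2, so 2 halving steps.
B4 → B5 → … → B6 after 2 steps.

B6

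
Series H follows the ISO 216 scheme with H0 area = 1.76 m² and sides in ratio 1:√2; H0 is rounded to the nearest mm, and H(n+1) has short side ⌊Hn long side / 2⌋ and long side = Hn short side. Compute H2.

558 × 789 mm

Let H0's short side be w mm. w · w√2 = 1.76 m² = 1,760,000 mm², so w ≈ 1115.6 mm and w√2 ≈ 1577.7 mm → H0 = 1116 × 1578 mm.
H1: ⌊1578/2⌋ × 1116 = 789 × 1116 mm
H2: ⌊1116/2⌋ × 789 = 558 × 789 mm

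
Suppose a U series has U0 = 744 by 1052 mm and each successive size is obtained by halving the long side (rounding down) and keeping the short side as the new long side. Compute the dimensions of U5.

U1: ⌊1052/2⌋ × 744 = 526 × 744 mm
U2: ⌊744/2⌋ × 526 = 372 × 526 mm
U3: ⌊526/2⌋ × 372 = 263 × 372 mm
U4: ⌊372/2⌋ × 263 = 186 × 263 mm
U5: ⌊263/2⌋ × 186 = 131 × 186 mm

131 × 186 mm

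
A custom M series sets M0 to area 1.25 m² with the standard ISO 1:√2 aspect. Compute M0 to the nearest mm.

940 × 1330 mm

Let the short side be w mm. Then w · w√2 = 1.25 m² = 1,250,000 mm².
w² = 1,250,000/√2, so w ≈ 940.2 mm; long side = w√2 ≈ 1329.6 mm.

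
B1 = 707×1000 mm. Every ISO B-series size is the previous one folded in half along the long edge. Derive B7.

88 × 125 mm

B2: ⌊1000/2⌋ × 707 = 500 × 707 mm
B3: ⌊707/2⌋ × 500 = 353 × 500 mm
B4: ⌊500/2⌋ × 353 = 250 × 353 mm
B5: ⌊353/2⌋ × 250 = 176 × 250 mm
B6: ⌊250/2⌋ × 176 = 125 × 176 mm
B7: ⌊176/2⌋ × 125 = 88 × 125 mm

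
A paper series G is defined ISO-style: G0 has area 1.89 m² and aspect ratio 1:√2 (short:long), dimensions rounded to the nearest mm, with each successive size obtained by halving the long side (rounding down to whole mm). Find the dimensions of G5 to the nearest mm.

204 × 289 mm

Let G0's short side be w mm. w · w√2 = 1.89 m² = 1,890,000 mm², so w ≈ 1156.0 mm and w√2 ≈ 1634.9 mm → G0 = 1156 × 1635 mm.
G1: ⌊1635/2⌋ × 1156 = 817 × 1156 mm
G2: ⌊1156/2⌋ × 817 = 578 × 817 mm
G3: ⌊817/2⌋ × 578 = 408 × 578 mm
G4: ⌊578/2⌋ × 408 = 289 × 408 mm
G5: ⌊408/2⌋ × 289 = 204 × 289 mm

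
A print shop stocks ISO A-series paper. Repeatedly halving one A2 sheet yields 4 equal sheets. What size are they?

A4

4 = 2^2, so 2 halving steps.
A2 → A3 → … → A4 after 2 steps.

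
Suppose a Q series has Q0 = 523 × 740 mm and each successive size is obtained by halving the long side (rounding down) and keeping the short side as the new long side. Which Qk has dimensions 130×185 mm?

Q0: 523 × 740 mm
Q1: 370 × 523 mm
Q2: 261 × 370 mm
Q3: 185 × 261 mm
Q4: 130 × 185 mm
Q5: 92 × 130 mm
→ matches Q4.

Q4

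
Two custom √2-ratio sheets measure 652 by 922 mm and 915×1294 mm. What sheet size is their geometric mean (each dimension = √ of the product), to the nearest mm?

Short side: √(652 · 915) = √596580 ≈ 772.4 → 772 mm
Long side: √(922 · 1294) = √1193068 ≈ 1092.3 → 1092 mm

772 × 1092 mm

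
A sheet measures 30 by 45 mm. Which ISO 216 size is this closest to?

B10 (31 × 44 mm)

Aspect ratio 45/30 ≈ 1.500 (ISO target is √2 ≈ 1.414).
In the B-series (B0 = 1000 × 1414 mm): B10 = 31 × 44 mm.
Off by 2 mm total — nearest standard size.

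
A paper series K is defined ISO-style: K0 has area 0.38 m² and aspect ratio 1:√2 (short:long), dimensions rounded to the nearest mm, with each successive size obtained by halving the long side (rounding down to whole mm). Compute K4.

Let K0's short side be w mm. w · w√2 = 0.38 m² = 380,000 mm², so w ≈ 518.4 mm and w√2 ≈ 733.1 mm → K0 = 518 × 733 mm.
K1: ⌊733/2⌋ × 518 = 366 × 518 mm
K2: ⌊518/2⌋ × 366 = 259 × 366 mm
K3: ⌊366/2⌋ × 259 = 183 × 259 mm
K4: ⌊259/2⌋ × 183 = 129 × 183 mm

129 × 183 mm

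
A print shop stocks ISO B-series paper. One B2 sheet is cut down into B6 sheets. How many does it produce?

16

B2 = 500 × 707 mm; B6 = 125 × 176 mm.
Each halving step doubles the count; 4 steps from B2 to B6.
2^4 = 16.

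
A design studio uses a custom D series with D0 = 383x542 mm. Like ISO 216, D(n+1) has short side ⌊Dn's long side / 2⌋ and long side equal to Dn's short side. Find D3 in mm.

135 × 191 mm

D1: ⌊542/2⌋ × 383 = 271 × 383 mm
D2: ⌊383/2⌋ × 271 = 191 × 271 mm
D3: ⌊271/2⌋ × 191 = 135 × 191 mm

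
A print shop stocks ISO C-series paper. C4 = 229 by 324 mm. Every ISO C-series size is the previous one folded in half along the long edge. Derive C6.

114 × 162 mm

C5: ⌊324/2⌋ × 229 = 162 × 229 mm
C6: ⌊229/2⌋ × 162 = 114 × 162 mm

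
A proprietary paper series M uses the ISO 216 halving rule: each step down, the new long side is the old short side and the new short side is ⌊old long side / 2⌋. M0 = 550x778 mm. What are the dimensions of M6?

M1: ⌊778/2⌋ × 550 = 389 × 550 mm
M2: ⌊550/2⌋ × 389 = 275 × 389 mm
M3: ⌊389/2⌋ × 275 = 194 × 275 mm
M4: ⌊275/2⌋ × 194 = 137 × 194 mm
M5: ⌊194/2⌋ × 137 = 97 × 137 mm
M6: ⌊137/2⌋ × 97 = 68 × 97 mm

68 × 97 mm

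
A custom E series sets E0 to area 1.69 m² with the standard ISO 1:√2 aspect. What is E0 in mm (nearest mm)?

Let the short side be w mm. Then w · w√2 = 1.69 m² = 1,690,000 mm².
w² = 1,690,000/√2, so w ≈ 1093.2 mm; long side = w√2 ≈ 1546.0 mm.

1093 × 1546 mm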